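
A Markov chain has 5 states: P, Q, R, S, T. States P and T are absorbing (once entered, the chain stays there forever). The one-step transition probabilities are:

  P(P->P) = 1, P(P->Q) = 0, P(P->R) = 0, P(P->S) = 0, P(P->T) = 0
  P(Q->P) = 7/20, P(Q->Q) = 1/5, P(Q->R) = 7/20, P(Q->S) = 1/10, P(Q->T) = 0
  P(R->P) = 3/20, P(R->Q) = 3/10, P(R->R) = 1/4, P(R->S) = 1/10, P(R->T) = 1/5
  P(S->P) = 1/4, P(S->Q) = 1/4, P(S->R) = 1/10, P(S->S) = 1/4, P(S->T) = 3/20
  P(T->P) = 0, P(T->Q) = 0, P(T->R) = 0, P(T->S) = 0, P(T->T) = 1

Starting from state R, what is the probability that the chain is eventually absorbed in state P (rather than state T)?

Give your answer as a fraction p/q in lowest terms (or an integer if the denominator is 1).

Let a_i = P(absorbed in P | start in state i).
Boundary conditions: a_P = 1, a_T = 0.
For each transient state i, a_i = sum_j P(i->j) * a_j:
  a_Q = 7/20*a_P + 1/5*a_Q + 7/20*a_R + 1/10*a_S + 0*a_T
  a_R = 3/20*a_P + 3/10*a_Q + 1/4*a_R + 1/10*a_S + 1/5*a_T
  a_S = 1/4*a_P + 1/4*a_Q + 1/10*a_R + 1/4*a_S + 3/20*a_T

Substituting a_P = 1 and a_T = 0, rearrange to (I - Q) a = r where r[i] = P(i -> P):
  [4/5, -7/20, -1/10] . (a_Q, a_R, a_S) = 7/20
  [-3/10, 3/4, -1/10] . (a_Q, a_R, a_S) = 3/20
  [-1/4, -1/10, 3/4] . (a_Q, a_R, a_S) = 1/4

Solving yields:
  a_Q = 1047/1331
  a_R = 805/1331
  a_S = 900/1331

Starting state is R, so the absorption probability is a_R = 805/1331.

Answer: 805/1331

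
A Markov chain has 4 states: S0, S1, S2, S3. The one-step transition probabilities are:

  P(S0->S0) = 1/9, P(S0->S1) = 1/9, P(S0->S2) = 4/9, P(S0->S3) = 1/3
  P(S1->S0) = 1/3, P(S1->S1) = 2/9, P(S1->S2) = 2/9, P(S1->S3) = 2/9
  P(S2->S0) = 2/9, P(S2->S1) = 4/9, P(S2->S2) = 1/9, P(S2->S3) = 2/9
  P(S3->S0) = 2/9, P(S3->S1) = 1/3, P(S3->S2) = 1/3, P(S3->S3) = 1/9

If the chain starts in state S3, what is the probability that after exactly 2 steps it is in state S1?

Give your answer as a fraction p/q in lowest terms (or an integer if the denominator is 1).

Computing P^2 by repeated multiplication:
P^1 =
  S0: [1/9, 1/9, 4/9, 1/3]
  S1: [1/3, 2/9, 2/9, 2/9]
  S2: [2/9, 4/9, 1/9, 2/9]
  S3: [2/9, 1/3, 1/3, 1/9]
P^2 =
  S0: [2/9, 28/81, 19/81, 16/81]
  S1: [17/81, 7/27, 8/27, 19/81]
  S2: [20/81, 20/81, 23/81, 2/9]
  S3: [19/81, 23/81, 20/81, 19/81]

(P^2)[S3 -> S1] = 23/81

Answer: 23/81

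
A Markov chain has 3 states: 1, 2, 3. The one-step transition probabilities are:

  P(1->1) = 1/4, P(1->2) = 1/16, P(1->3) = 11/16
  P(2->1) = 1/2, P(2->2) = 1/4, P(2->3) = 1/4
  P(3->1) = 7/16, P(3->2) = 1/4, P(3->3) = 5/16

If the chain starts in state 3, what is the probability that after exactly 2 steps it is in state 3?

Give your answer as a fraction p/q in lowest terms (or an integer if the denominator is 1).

Computing P^2 by repeated multiplication:
P^1 =
  1: [1/4, 1/16, 11/16]
  2: [1/2, 1/4, 1/4]
  3: [7/16, 1/4, 5/16]
P^2 =
  1: [101/256, 13/64, 103/256]
  2: [23/64, 5/32, 31/64]
  3: [95/256, 43/256, 59/128]

(P^2)[3 -> 3] = 59/128

Answer: 59/128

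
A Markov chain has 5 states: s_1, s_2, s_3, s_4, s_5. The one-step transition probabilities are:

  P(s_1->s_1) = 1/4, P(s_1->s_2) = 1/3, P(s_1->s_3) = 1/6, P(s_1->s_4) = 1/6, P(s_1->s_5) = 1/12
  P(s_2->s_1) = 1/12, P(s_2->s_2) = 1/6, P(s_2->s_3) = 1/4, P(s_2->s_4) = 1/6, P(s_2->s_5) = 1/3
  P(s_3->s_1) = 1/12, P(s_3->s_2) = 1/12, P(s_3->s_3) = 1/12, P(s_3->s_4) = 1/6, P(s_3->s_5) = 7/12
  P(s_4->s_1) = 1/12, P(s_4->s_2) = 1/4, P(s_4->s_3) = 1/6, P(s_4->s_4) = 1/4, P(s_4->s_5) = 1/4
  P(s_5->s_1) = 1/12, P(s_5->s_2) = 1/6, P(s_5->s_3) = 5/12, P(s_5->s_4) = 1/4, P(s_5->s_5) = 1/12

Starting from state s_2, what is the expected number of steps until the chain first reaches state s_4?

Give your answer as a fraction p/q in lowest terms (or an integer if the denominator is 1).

Let h_i = expected steps to first reach s_4 from state i.
Boundary: h_s_4 = 0.
First-step equations for the other states:
  h_s_1 = 1 + 1/4*h_s_1 + 1/3*h_s_2 + 1/6*h_s_3 + 1/6*h_s_4 + 1/12*h_s_5
  h_s_2 = 1 + 1/12*h_s_1 + 1/6*h_s_2 + 1/4*h_s_3 + 1/6*h_s_4 + 1/3*h_s_5
  h_s_3 = 1 + 1/12*h_s_1 + 1/12*h_s_2 + 1/12*h_s_3 + 1/6*h_s_4 + 7/12*h_s_5
  h_s_5 = 1 + 1/12*h_s_1 + 1/6*h_s_2 + 5/12*h_s_3 + 1/4*h_s_4 + 1/12*h_s_5

Substituting h_s_4 = 0 and rearranging gives the linear system (I - Q) h = 1:
  [3/4, -1/3, -1/6, -1/12] . (h_s_1, h_s_2, h_s_3, h_s_5) = 1
  [-1/12, 5/6, -1/4, -1/3] . (h_s_1, h_s_2, h_s_3, h_s_5) = 1
  [-1/12, -1/12, 11/12, -7/12] . (h_s_1, h_s_2, h_s_3, h_s_5) = 1
  [-1/12, -1/6, -5/12, 11/12] . (h_s_1, h_s_2, h_s_3, h_s_5) = 1

Solving yields:
  h_s_1 = 5004/937
  h_s_2 = 4896/937
  h_s_3 = 4824/937
  h_s_5 = 4560/937

Starting state is s_2, so the expected hitting time is h_s_2 = 4896/937.

Answer: 4896/937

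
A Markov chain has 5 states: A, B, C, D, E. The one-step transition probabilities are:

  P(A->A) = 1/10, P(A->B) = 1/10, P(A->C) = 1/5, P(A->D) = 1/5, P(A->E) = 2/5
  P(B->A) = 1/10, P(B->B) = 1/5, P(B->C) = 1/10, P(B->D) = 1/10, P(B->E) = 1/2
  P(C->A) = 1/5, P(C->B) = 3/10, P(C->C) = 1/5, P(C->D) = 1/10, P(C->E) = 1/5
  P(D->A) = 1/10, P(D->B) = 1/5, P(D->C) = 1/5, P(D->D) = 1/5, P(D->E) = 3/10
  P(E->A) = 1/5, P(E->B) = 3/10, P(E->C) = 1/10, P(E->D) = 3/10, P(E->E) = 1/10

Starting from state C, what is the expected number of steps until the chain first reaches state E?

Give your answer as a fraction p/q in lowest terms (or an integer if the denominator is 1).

Let h_i = expected steps to first reach E from state i.
Boundary: h_E = 0.
First-step equations for the other states:
  h_A = 1 + 1/10*h_A + 1/10*h_B + 1/5*h_C + 1/5*h_D + 2/5*h_E
  h_B = 1 + 1/10*h_A + 1/5*h_B + 1/10*h_C + 1/10*h_D + 1/2*h_E
  h_C = 1 + 1/5*h_A + 3/10*h_B + 1/5*h_C + 1/10*h_D + 1/5*h_E
  h_D = 1 + 1/10*h_A + 1/5*h_B + 1/5*h_C + 1/5*h_D + 3/10*h_E

Substituting h_E = 0 and rearranging gives the linear system (I - Q) h = 1:
  [9/10, -1/10, -1/5, -1/5] . (h_A, h_B, h_C, h_D) = 1
  [-1/10, 4/5, -1/10, -1/10] . (h_A, h_B, h_C, h_D) = 1
  [-1/5, -3/10, 4/5, -1/10] . (h_A, h_B, h_C, h_D) = 1
  [-1/10, -1/5, -1/5, 4/5] . (h_A, h_B, h_C, h_D) = 1

Solving yields:
  h_A = 9290/3381
  h_B = 8000/3381
  h_C = 470/147
  h_D = 10090/3381

Starting state is C, so the expected hitting time is h_C = 470/147.

Answer: 470/147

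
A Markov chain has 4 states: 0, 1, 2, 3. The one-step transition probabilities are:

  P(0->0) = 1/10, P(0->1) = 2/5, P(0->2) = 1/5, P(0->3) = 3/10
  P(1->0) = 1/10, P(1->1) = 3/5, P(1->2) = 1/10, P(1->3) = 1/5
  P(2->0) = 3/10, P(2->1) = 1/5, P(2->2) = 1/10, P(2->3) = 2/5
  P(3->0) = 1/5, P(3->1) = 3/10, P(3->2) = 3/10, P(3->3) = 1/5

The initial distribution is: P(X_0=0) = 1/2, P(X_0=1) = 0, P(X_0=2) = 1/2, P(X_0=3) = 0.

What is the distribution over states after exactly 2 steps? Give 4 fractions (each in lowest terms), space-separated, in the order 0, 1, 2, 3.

Propagating the distribution step by step (d_{t+1} = d_t * P):
d_0 = (0=1/2, 1=0, 2=1/2, 3=0)
  d_1[0] = 1/2*1/10 + 0*1/10 + 1/2*3/10 + 0*1/5 = 1/5
  d_1[1] = 1/2*2/5 + 0*3/5 + 1/2*1/5 + 0*3/10 = 3/10
  d_1[2] = 1/2*1/5 + 0*1/10 + 1/2*1/10 + 0*3/10 = 3/20
  d_1[3] = 1/2*3/10 + 0*1/5 + 1/2*2/5 + 0*1/5 = 7/20
d_1 = (0=1/5, 1=3/10, 2=3/20, 3=7/20)
  d_2[0] = 1/5*1/10 + 3/10*1/10 + 3/20*3/10 + 7/20*1/5 = 33/200
  d_2[1] = 1/5*2/5 + 3/10*3/5 + 3/20*1/5 + 7/20*3/10 = 79/200
  d_2[2] = 1/5*1/5 + 3/10*1/10 + 3/20*1/10 + 7/20*3/10 = 19/100
  d_2[3] = 1/5*3/10 + 3/10*1/5 + 3/20*2/5 + 7/20*1/5 = 1/4
d_2 = (0=33/200, 1=79/200, 2=19/100, 3=1/4)

Answer: 33/200 79/200 19/100 1/4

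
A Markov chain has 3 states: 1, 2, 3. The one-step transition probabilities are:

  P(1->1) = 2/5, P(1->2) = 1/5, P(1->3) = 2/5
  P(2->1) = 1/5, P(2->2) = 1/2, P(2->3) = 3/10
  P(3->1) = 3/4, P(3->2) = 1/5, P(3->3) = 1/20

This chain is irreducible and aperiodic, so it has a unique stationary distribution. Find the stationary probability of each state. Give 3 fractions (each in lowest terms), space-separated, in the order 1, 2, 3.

The stationary distribution satisfies pi = pi * P, i.e.:
  pi_1 = 2/5*pi_1 + 1/5*pi_2 + 3/4*pi_3
  pi_2 = 1/5*pi_1 + 1/2*pi_2 + 1/5*pi_3
  pi_3 = 2/5*pi_1 + 3/10*pi_2 + 1/20*pi_3
with normalization: pi_1 + pi_2 + pi_3 = 1.

Using the first 2 balance equations plus normalization, the linear system A*pi = b is:
  [-3/5, 1/5, 3/4] . pi = 0
  [1/5, -1/2, 1/5] . pi = 0
  [1, 1, 1] . pi = 1

Solving yields:
  pi_1 = 83/189
  pi_2 = 2/7
  pi_3 = 52/189

Verification (pi * P):
  83/189*2/5 + 2/7*1/5 + 52/189*3/4 = 83/189 = pi_1  (ok)
  83/189*1/5 + 2/7*1/2 + 52/189*1/5 = 2/7 = pi_2  (ok)
  83/189*2/5 + 2/7*3/10 + 52/189*1/20 = 52/189 = pi_3  (ok)

Answer: 83/189 2/7 52/189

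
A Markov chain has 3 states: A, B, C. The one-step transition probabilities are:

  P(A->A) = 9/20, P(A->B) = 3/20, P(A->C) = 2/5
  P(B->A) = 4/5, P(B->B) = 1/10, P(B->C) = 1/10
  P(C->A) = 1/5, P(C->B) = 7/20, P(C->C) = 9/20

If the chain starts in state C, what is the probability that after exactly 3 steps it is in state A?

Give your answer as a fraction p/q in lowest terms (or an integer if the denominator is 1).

Answer: 897/2000

Derivation:
Computing P^3 by repeated multiplication:
P^1 =
  A: [9/20, 3/20, 2/5]
  B: [4/5, 1/10, 1/10]
  C: [1/5, 7/20, 9/20]
P^2 =
  A: [161/400, 89/400, 3/8]
  B: [23/50, 33/200, 3/8]
  C: [23/50, 89/400, 127/400]
P^3 =
  A: [3473/8000, 1711/8000, 44/125]
  B: [207/500, 867/4000, 1477/4000]
  C: [897/2000, 1619/8000, 2793/8000]

(P^3)[C -> A] = 897/2000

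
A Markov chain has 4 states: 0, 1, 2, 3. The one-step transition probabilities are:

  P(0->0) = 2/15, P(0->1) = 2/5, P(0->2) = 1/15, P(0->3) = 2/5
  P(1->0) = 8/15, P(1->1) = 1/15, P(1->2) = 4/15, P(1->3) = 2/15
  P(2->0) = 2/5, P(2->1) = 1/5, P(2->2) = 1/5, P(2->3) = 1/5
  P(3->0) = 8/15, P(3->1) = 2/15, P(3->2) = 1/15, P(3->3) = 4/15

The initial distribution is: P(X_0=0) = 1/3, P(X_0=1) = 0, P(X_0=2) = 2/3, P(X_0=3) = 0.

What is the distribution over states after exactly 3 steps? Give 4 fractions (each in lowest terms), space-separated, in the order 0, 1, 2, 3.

Answer: 3638/10125 784/3375 1288/10125 949/3375

Derivation:
Propagating the distribution step by step (d_{t+1} = d_t * P):
d_0 = (0=1/3, 1=0, 2=2/3, 3=0)
  d_1[0] = 1/3*2/15 + 0*8/15 + 2/3*2/5 + 0*8/15 = 14/45
  d_1[1] = 1/3*2/5 + 0*1/15 + 2/3*1/5 + 0*2/15 = 4/15
  d_1[2] = 1/3*1/15 + 0*4/15 + 2/3*1/5 + 0*1/15 = 7/45
  d_1[3] = 1/3*2/5 + 0*2/15 + 2/3*1/5 + 0*4/15 = 4/15
d_1 = (0=14/45, 1=4/15, 2=7/45, 3=4/15)
  d_2[0] = 14/45*2/15 + 4/15*8/15 + 7/45*2/5 + 4/15*8/15 = 262/675
  d_2[1] = 14/45*2/5 + 4/15*1/15 + 7/45*1/5 + 4/15*2/15 = 47/225
  d_2[2] = 14/45*1/15 + 4/15*4/15 + 7/45*1/5 + 4/15*1/15 = 19/135
  d_2[3] = 14/45*2/5 + 4/15*2/15 + 7/45*1/5 + 4/15*4/15 = 59/225
d_2 = (0=262/675, 1=47/225, 2=19/135, 3=59/225)
  d_3[0] = 262/675*2/15 + 47/225*8/15 + 19/135*2/5 + 59/225*8/15 = 3638/10125
  d_3[1] = 262/675*2/5 + 47/225*1/15 + 19/135*1/5 + 59/225*2/15 = 784/3375
  d_3[2] = 262/675*1/15 + 47/225*4/15 + 19/135*1/5 + 59/225*1/15 = 1288/10125
  d_3[3] = 262/675*2/5 + 47/225*2/15 + 19/135*1/5 + 59/225*4/15 = 949/3375
d_3 = (0=3638/10125, 1=784/3375, 2=1288/10125, 3=949/3375)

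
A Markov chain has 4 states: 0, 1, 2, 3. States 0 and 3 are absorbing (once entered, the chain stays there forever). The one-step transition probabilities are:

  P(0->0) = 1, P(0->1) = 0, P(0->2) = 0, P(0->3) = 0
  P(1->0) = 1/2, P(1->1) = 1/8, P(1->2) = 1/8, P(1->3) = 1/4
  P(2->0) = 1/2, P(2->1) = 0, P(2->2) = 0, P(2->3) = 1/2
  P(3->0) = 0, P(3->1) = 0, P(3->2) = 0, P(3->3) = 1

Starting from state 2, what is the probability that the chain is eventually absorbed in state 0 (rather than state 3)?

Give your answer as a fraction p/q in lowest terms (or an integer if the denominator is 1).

Answer: 1/2

Derivation:
Let a_i = P(absorbed in 0 | start in state i).
Boundary conditions: a_0 = 1, a_3 = 0.
For each transient state i, a_i = sum_j P(i->j) * a_j:
  a_1 = 1/2*a_0 + 1/8*a_1 + 1/8*a_2 + 1/4*a_3
  a_2 = 1/2*a_0 + 0*a_1 + 0*a_2 + 1/2*a_3

Substituting a_0 = 1 and a_3 = 0, rearrange to (I - Q) a = r where r[i] = P(i -> 0):
  [7/8, -1/8] . (a_1, a_2) = 1/2
  [0, 1] . (a_1, a_2) = 1/2

Solving yields:
  a_1 = 9/14
  a_2 = 1/2

Starting state is 2, so the absorption probability is a_2 = 1/2.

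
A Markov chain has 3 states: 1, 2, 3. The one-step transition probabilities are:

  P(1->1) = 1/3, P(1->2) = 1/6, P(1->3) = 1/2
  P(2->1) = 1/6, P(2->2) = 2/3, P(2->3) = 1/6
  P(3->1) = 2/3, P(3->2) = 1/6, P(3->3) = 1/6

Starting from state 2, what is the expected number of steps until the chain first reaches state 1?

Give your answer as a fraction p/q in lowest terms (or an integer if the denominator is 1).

Answer: 4

Derivation:
Let h_i = expected steps to first reach 1 from state i.
Boundary: h_1 = 0.
First-step equations for the other states:
  h_2 = 1 + 1/6*h_1 + 2/3*h_2 + 1/6*h_3
  h_3 = 1 + 2/3*h_1 + 1/6*h_2 + 1/6*h_3

Substituting h_1 = 0 and rearranging gives the linear system (I - Q) h = 1:
  [1/3, -1/6] . (h_2, h_3) = 1
  [-1/6, 5/6] . (h_2, h_3) = 1

Solving yields:
  h_2 = 4
  h_3 = 2

Starting state is 2, so the expected hitting time is h_2 = 4.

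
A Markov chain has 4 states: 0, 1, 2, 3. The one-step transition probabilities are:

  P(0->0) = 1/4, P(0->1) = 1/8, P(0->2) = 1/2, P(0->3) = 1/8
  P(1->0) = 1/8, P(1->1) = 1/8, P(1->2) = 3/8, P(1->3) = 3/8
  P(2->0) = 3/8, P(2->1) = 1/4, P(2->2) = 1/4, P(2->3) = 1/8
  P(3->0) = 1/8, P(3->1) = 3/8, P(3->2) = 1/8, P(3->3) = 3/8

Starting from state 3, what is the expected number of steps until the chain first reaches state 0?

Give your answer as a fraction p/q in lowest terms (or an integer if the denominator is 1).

Answer: 72/13

Derivation:
Let h_i = expected steps to first reach 0 from state i.
Boundary: h_0 = 0.
First-step equations for the other states:
  h_1 = 1 + 1/8*h_0 + 1/8*h_1 + 3/8*h_2 + 3/8*h_3
  h_2 = 1 + 3/8*h_0 + 1/4*h_1 + 1/4*h_2 + 1/8*h_3
  h_3 = 1 + 1/8*h_0 + 3/8*h_1 + 1/8*h_2 + 3/8*h_3

Substituting h_0 = 0 and rearranging gives the linear system (I - Q) h = 1:
  [7/8, -3/8, -3/8] . (h_1, h_2, h_3) = 1
  [-1/4, 3/4, -1/8] . (h_1, h_2, h_3) = 1
  [-3/8, -1/8, 5/8] . (h_1, h_2, h_3) = 1

Solving yields:
  h_1 = 68/13
  h_2 = 4
  h_3 = 72/13

Starting state is 3, so the expected hitting time is h_3 = 72/13.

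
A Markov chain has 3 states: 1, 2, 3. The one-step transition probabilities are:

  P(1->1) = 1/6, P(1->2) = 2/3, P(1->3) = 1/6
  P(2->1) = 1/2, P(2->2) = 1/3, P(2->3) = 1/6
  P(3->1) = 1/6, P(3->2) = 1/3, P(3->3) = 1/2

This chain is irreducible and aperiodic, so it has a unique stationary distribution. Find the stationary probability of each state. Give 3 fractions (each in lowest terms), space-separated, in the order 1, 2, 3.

Answer: 5/16 7/16 1/4

Derivation:
The stationary distribution satisfies pi = pi * P, i.e.:
  pi_1 = 1/6*pi_1 + 1/2*pi_2 + 1/6*pi_3
  pi_2 = 2/3*pi_1 + 1/3*pi_2 + 1/3*pi_3
  pi_3 = 1/6*pi_1 + 1/6*pi_2 + 1/2*pi_3
with normalization: pi_1 + pi_2 + pi_3 = 1.

Using the first 2 balance equations plus normalization, the linear system A*pi = b is:
  [-5/6, 1/2, 1/6] . pi = 0
  [2/3, -2/3, 1/3] . pi = 0
  [1, 1, 1] . pi = 1

Solving yields:
  pi_1 = 5/16
  pi_2 = 7/16
  pi_3 = 1/4

Verification (pi * P):
  5/16*1/6 + 7/16*1/2 + 1/4*1/6 = 5/16 = pi_1  (ok)
  5/16*2/3 + 7/16*1/3 + 1/4*1/3 = 7/16 = pi_2  (ok)
  5/16*1/6 + 7/16*1/6 + 1/4*1/2 = 1/4 = pi_3  (ok)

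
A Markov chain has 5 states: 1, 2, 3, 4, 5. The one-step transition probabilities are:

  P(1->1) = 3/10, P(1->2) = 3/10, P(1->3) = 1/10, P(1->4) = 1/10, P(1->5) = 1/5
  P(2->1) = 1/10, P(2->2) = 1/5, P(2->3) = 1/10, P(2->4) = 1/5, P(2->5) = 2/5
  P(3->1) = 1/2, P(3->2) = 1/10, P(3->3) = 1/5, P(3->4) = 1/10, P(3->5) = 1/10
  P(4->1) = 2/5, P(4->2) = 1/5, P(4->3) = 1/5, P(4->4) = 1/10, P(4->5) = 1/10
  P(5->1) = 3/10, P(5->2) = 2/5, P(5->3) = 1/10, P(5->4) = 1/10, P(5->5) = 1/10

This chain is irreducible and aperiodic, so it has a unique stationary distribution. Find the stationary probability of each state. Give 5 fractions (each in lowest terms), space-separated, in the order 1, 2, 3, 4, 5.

Answer: 3102/10841 2789/10841 1356/10841 1363/10841 2231/10841

Derivation:
The stationary distribution satisfies pi = pi * P, i.e.:
  pi_1 = 3/10*pi_1 + 1/10*pi_2 + 1/2*pi_3 + 2/5*pi_4 + 3/10*pi_5
  pi_2 = 3/10*pi_1 + 1/5*pi_2 + 1/10*pi_3 + 1/5*pi_4 + 2/5*pi_5
  pi_3 = 1/10*pi_1 + 1/10*pi_2 + 1/5*pi_3 + 1/5*pi_4 + 1/10*pi_5
  pi_4 = 1/10*pi_1 + 1/5*pi_2 + 1/10*pi_3 + 1/10*pi_4 + 1/10*pi_5
  pi_5 = 1/5*pi_1 + 2/5*pi_2 + 1/10*pi_3 + 1/10*pi_4 + 1/10*pi_5
with normalization: pi_1 + pi_2 + pi_3 + pi_4 + pi_5 = 1.

Using the first 4 balance equations plus normalization, the linear system A*pi = b is:
  [-7/10, 1/10, 1/2, 2/5, 3/10] . pi = 0
  [3/10, -4/5, 1/10, 1/5, 2/5] . pi = 0
  [1/10, 1/10, -4/5, 1/5, 1/10] . pi = 0
  [1/10, 1/5, 1/10, -9/10, 1/10] . pi = 0
  [1, 1, 1, 1, 1] . pi = 1

Solving yields:
  pi_1 = 3102/10841
  pi_2 = 2789/10841
  pi_3 = 1356/10841
  pi_4 = 1363/10841
  pi_5 = 2231/10841

Verification (pi * P):
  3102/10841*3/10 + 2789/10841*1/10 + 1356/10841*1/2 + 1363/10841*2/5 + 2231/10841*3/10 = 3102/10841 = pi_1  (ok)
  3102/10841*3/10 + 2789/10841*1/5 + 1356/10841*1/10 + 1363/10841*1/5 + 2231/10841*2/5 = 2789/10841 = pi_2  (ok)
  3102/10841*1/10 + 2789/10841*1/10 + 1356/10841*1/5 + 1363/10841*1/5 + 2231/10841*1/10 = 1356/10841 = pi_3  (ok)
  3102/10841*1/10 + 2789/10841*1/5 + 1356/10841*1/10 + 1363/10841*1/10 + 2231/10841*1/10 = 1363/10841 = pi_4  (ok)
  3102/10841*1/5 + 2789/10841*2/5 + 1356/10841*1/10 + 1363/10841*1/10 + 2231/10841*1/10 = 2231/10841 = pi_5  (ok)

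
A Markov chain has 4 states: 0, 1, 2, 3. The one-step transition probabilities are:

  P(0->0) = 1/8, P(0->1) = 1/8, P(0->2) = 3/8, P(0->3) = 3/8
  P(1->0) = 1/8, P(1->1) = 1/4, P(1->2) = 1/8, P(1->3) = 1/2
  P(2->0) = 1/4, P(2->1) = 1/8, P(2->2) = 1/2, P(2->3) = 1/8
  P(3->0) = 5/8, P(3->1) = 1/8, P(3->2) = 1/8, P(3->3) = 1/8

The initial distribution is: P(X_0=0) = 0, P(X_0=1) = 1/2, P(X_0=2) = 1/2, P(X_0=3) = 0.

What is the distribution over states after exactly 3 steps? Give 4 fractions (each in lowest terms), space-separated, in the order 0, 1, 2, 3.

Answer: 289/1024 147/1024 321/1024 267/1024

Derivation:
Propagating the distribution step by step (d_{t+1} = d_t * P):
d_0 = (0=0, 1=1/2, 2=1/2, 3=0)
  d_1[0] = 0*1/8 + 1/2*1/8 + 1/2*1/4 + 0*5/8 = 3/16
  d_1[1] = 0*1/8 + 1/2*1/4 + 1/2*1/8 + 0*1/8 = 3/16
  d_1[2] = 0*3/8 + 1/2*1/8 + 1/2*1/2 + 0*1/8 = 5/16
  d_1[3] = 0*3/8 + 1/2*1/2 + 1/2*1/8 + 0*1/8 = 5/16
d_1 = (0=3/16, 1=3/16, 2=5/16, 3=5/16)
  d_2[0] = 3/16*1/8 + 3/16*1/8 + 5/16*1/4 + 5/16*5/8 = 41/128
  d_2[1] = 3/16*1/8 + 3/16*1/4 + 5/16*1/8 + 5/16*1/8 = 19/128
  d_2[2] = 3/16*3/8 + 3/16*1/8 + 5/16*1/2 + 5/16*1/8 = 37/128
  d_2[3] = 3/16*3/8 + 3/16*1/2 + 5/16*1/8 + 5/16*1/8 = 31/128
d_2 = (0=41/128, 1=19/128, 2=37/128, 3=31/128)
  d_3[0] = 41/128*1/8 + 19/128*1/8 + 37/128*1/4 + 31/128*5/8 = 289/1024
  d_3[1] = 41/128*1/8 + 19/128*1/4 + 37/128*1/8 + 31/128*1/8 = 147/1024
  d_3[2] = 41/128*3/8 + 19/128*1/8 + 37/128*1/2 + 31/128*1/8 = 321/1024
  d_3[3] = 41/128*3/8 + 19/128*1/2 + 37/128*1/8 + 31/128*1/8 = 267/1024
d_3 = (0=289/1024, 1=147/1024, 2=321/1024, 3=267/1024)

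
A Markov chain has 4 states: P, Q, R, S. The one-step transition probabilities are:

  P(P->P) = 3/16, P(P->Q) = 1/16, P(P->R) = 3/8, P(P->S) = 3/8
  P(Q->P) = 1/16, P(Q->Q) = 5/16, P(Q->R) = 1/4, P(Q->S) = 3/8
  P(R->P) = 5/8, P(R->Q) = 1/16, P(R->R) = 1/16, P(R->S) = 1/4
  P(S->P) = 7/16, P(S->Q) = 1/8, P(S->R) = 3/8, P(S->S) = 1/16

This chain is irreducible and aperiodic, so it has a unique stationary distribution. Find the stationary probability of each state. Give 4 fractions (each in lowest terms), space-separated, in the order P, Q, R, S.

Answer: 1903/5288 555/5288 729/2644 343/1322

Derivation:
The stationary distribution satisfies pi = pi * P, i.e.:
  pi_P = 3/16*pi_P + 1/16*pi_Q + 5/8*pi_R + 7/16*pi_S
  pi_Q = 1/16*pi_P + 5/16*pi_Q + 1/16*pi_R + 1/8*pi_S
  pi_R = 3/8*pi_P + 1/4*pi_Q + 1/16*pi_R + 3/8*pi_S
  pi_S = 3/8*pi_P + 3/8*pi_Q + 1/4*pi_R + 1/16*pi_S
with normalization: pi_P + pi_Q + pi_R + pi_S = 1.

Using the first 3 balance equations plus normalization, the linear system A*pi = b is:
  [-13/16, 1/16, 5/8, 7/16] . pi = 0
  [1/16, -11/16, 1/16, 1/8] . pi = 0
  [3/8, 1/4, -15/16, 3/8] . pi = 0
  [1, 1, 1, 1] . pi = 1

Solving yields:
  pi_P = 1903/5288
  pi_Q = 555/5288
  pi_R = 729/2644
  pi_S = 343/1322

Verification (pi * P):
  1903/5288*3/16 + 555/5288*1/16 + 729/2644*5/8 + 343/1322*7/16 = 1903/5288 = pi_P  (ok)
  1903/5288*1/16 + 555/5288*5/16 + 729/2644*1/16 + 343/1322*1/8 = 555/5288 = pi_Q  (ok)
  1903/5288*3/8 + 555/5288*1/4 + 729/2644*1/16 + 343/1322*3/8 = 729/2644 = pi_R  (ok)
  1903/5288*3/8 + 555/5288*3/8 + 729/2644*1/4 + 343/1322*1/16 = 343/1322 = pi_S  (ok)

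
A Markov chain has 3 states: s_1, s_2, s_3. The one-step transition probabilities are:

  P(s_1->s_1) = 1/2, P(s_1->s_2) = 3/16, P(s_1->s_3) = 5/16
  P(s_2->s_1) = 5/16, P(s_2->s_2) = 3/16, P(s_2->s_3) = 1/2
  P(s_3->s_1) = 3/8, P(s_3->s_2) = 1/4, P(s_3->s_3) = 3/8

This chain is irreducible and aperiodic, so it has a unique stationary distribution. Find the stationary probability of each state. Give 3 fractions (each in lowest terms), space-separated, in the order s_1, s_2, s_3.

Answer: 98/237 50/237 89/237

Derivation:
The stationary distribution satisfies pi = pi * P, i.e.:
  pi_s_1 = 1/2*pi_s_1 + 5/16*pi_s_2 + 3/8*pi_s_3
  pi_s_2 = 3/16*pi_s_1 + 3/16*pi_s_2 + 1/4*pi_s_3
  pi_s_3 = 5/16*pi_s_1 + 1/2*pi_s_2 + 3/8*pi_s_3
with normalization: pi_s_1 + pi_s_2 + pi_s_3 = 1.

Using the first 2 balance equations plus normalization, the linear system A*pi = b is:
  [-1/2, 5/16, 3/8] . pi = 0
  [3/16, -13/16, 1/4] . pi = 0
  [1, 1, 1] . pi = 1

Solving yields:
  pi_s_1 = 98/237
  pi_s_2 = 50/237
  pi_s_3 = 89/237

Verification (pi * P):
  98/237*1/2 + 50/237*5/16 + 89/237*3/8 = 98/237 = pi_s_1  (ok)
  98/237*3/16 + 50/237*3/16 + 89/237*1/4 = 50/237 = pi_s_2  (ok)
  98/237*5/16 + 50/237*1/2 + 89/237*3/8 = 89/237 = pi_s_3  (ok)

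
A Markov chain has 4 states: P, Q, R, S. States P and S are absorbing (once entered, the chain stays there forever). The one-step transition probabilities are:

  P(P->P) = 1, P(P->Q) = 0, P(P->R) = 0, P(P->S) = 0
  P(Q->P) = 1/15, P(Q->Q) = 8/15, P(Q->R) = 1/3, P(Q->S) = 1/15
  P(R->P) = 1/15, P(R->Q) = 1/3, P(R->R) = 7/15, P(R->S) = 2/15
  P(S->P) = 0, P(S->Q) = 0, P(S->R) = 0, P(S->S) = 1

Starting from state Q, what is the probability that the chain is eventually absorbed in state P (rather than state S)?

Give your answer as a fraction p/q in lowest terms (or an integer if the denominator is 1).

Let a_i = P(absorbed in P | start in state i).
Boundary conditions: a_P = 1, a_S = 0.
For each transient state i, a_i = sum_j P(i->j) * a_j:
  a_Q = 1/15*a_P + 8/15*a_Q + 1/3*a_R + 1/15*a_S
  a_R = 1/15*a_P + 1/3*a_Q + 7/15*a_R + 2/15*a_S

Substituting a_P = 1 and a_S = 0, rearrange to (I - Q) a = r where r[i] = P(i -> P):
  [7/15, -1/3] . (a_Q, a_R) = 1/15
  [-1/3, 8/15] . (a_Q, a_R) = 1/15

Solving yields:
  a_Q = 13/31
  a_R = 12/31

Starting state is Q, so the absorption probability is a_Q = 13/31.

Answer: 13/31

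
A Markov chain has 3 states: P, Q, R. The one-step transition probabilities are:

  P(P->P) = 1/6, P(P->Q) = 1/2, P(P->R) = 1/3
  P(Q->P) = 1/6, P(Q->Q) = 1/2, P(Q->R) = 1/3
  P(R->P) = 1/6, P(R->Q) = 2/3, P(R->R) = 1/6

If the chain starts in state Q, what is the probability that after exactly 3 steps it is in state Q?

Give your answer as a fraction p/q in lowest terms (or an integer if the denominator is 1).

Answer: 59/108

Derivation:
Computing P^3 by repeated multiplication:
P^1 =
  P: [1/6, 1/2, 1/3]
  Q: [1/6, 1/2, 1/3]
  R: [1/6, 2/3, 1/6]
P^2 =
  P: [1/6, 5/9, 5/18]
  Q: [1/6, 5/9, 5/18]
  R: [1/6, 19/36, 11/36]
P^3 =
  P: [1/6, 59/108, 31/108]
  Q: [1/6, 59/108, 31/108]
  R: [1/6, 119/216, 61/216]

(P^3)[Q -> Q] = 59/108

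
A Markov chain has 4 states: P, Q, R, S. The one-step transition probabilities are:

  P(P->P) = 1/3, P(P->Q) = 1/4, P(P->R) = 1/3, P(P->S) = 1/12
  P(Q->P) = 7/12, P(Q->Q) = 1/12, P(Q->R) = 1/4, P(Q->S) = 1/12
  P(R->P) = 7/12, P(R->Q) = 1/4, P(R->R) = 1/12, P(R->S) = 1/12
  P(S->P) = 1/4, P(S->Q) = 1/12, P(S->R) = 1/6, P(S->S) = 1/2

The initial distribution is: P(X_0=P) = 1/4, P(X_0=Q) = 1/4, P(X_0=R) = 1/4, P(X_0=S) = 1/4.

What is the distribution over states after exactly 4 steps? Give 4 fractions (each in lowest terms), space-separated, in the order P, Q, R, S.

Answer: 11791/27648 8005/41472 4861/20736 4039/27648

Derivation:
Propagating the distribution step by step (d_{t+1} = d_t * P):
d_0 = (P=1/4, Q=1/4, R=1/4, S=1/4)
  d_1[P] = 1/4*1/3 + 1/4*7/12 + 1/4*7/12 + 1/4*1/4 = 7/16
  d_1[Q] = 1/4*1/4 + 1/4*1/12 + 1/4*1/4 + 1/4*1/12 = 1/6
  d_1[R] = 1/4*1/3 + 1/4*1/4 + 1/4*1/12 + 1/4*1/6 = 5/24
  d_1[S] = 1/4*1/12 + 1/4*1/12 + 1/4*1/12 + 1/4*1/2 = 3/16
d_1 = (P=7/16, Q=1/6, R=5/24, S=3/16)
  d_2[P] = 7/16*1/3 + 1/6*7/12 + 5/24*7/12 + 3/16*1/4 = 79/192
  d_2[Q] = 7/16*1/4 + 1/6*1/12 + 5/24*1/4 + 3/16*1/12 = 55/288
  d_2[R] = 7/16*1/3 + 1/6*1/4 + 5/24*1/12 + 3/16*1/6 = 17/72
  d_2[S] = 7/16*1/12 + 1/6*1/12 + 5/24*1/12 + 3/16*1/2 = 31/192
d_2 = (P=79/192, Q=55/288, R=17/72, S=31/192)
  d_3[P] = 79/192*1/3 + 55/288*7/12 + 17/72*7/12 + 31/192*1/4 = 983/2304
  d_3[Q] = 79/192*1/4 + 55/288*1/12 + 17/72*1/4 + 31/192*1/12 = 661/3456
  d_3[R] = 79/192*1/3 + 55/288*1/4 + 17/72*1/12 + 31/192*1/6 = 25/108
  d_3[S] = 79/192*1/12 + 55/288*1/12 + 17/72*1/12 + 31/192*1/2 = 347/2304
d_3 = (P=983/2304, Q=661/3456, R=25/108, S=347/2304)
  d_4[P] = 983/2304*1/3 + 661/3456*7/12 + 25/108*7/12 + 347/2304*1/4 = 11791/27648
  d_4[Q] = 983/2304*1/4 + 661/3456*1/12 + 25/108*1/4 + 347/2304*1/12 = 8005/41472
  d_4[R] = 983/2304*1/3 + 661/3456*1/4 + 25/108*1/12 + 347/2304*1/6 = 4861/20736
  d_4[S] = 983/2304*1/12 + 661/3456*1/12 + 25/108*1/12 + 347/2304*1/2 = 4039/27648
d_4 = (P=11791/27648, Q=8005/41472, R=4861/20736, S=4039/27648)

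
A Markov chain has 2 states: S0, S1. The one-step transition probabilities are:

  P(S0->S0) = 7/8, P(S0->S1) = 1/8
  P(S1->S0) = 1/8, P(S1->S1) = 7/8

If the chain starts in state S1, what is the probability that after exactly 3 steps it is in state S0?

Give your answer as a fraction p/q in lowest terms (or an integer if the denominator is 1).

Computing P^3 by repeated multiplication:
P^1 =
  S0: [7/8, 1/8]
  S1: [1/8, 7/8]
P^2 =
  S0: [25/32, 7/32]
  S1: [7/32, 25/32]
P^3 =
  S0: [91/128, 37/128]
  S1: [37/128, 91/128]

(P^3)[S1 -> S0] = 37/128

Answer: 37/128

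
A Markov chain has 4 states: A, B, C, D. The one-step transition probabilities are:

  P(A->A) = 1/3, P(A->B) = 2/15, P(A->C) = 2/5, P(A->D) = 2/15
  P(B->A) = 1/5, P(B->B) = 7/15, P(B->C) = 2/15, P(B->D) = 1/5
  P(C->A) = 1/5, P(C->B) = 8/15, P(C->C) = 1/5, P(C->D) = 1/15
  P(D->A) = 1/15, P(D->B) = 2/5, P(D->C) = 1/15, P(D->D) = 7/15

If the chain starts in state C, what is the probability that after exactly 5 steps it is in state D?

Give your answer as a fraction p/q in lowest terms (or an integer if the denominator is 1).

Answer: 166508/759375

Derivation:
Computing P^5 by repeated multiplication:
P^1 =
  A: [1/3, 2/15, 2/5, 2/15]
  B: [1/5, 7/15, 2/15, 1/5]
  C: [1/5, 8/15, 1/5, 1/15]
  D: [1/15, 2/5, 1/15, 7/15]
P^2 =
  A: [17/75, 28/75, 6/25, 4/25]
  B: [1/5, 89/225, 41/225, 2/9]
  C: [49/225, 92/225, 44/225, 8/45]
  D: [11/75, 94/225, 28/225, 14/45]
P^3 =
  A: [47/225, 446/1125, 224/1125, 44/225]
  B: [133/675, 149/375, 23/125, 748/3375]
  C: [77/375, 1334/3375, 26/135, 698/3375]
  D: [601/3375, 152/375, 4/25, 866/3375]
P^4 =
  A: [227/1125, 6704/16875, 3194/16875, 3572/16875]
  B: [9959/50625, 20173/50625, 9283/50625, 2242/10125]
  C: [2023/10125, 6704/16875, 3158/16875, 10924/50625]
  D: [1919/10125, 20294/50625, 8828/50625, 11908/50625]
P^5 =
  A: [50291/253125, 33574/84375, 15664/84375, 11024/50625]
  B: [16597/84375, 302653/759375, 139159/759375, 33638/151875]
  C: [150257/759375, 12094/30375, 28052/151875, 166508/759375]
  D: [16361/84375, 60664/151875, 5462/30375, 172256/759375]

(P^5)[C -> D] = 166508/759375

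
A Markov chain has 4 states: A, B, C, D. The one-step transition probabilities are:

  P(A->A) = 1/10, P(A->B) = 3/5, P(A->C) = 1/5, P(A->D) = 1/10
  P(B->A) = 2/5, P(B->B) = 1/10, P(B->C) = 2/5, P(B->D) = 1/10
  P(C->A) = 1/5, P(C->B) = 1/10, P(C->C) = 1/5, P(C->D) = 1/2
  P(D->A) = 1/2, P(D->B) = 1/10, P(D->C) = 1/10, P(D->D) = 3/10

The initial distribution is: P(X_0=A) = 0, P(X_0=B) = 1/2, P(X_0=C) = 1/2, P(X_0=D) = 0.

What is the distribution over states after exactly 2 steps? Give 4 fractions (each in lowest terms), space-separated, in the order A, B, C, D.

Propagating the distribution step by step (d_{t+1} = d_t * P):
d_0 = (A=0, B=1/2, C=1/2, D=0)
  d_1[A] = 0*1/10 + 1/2*2/5 + 1/2*1/5 + 0*1/2 = 3/10
  d_1[B] = 0*3/5 + 1/2*1/10 + 1/2*1/10 + 0*1/10 = 1/10
  d_1[C] = 0*1/5 + 1/2*2/5 + 1/2*1/5 + 0*1/10 = 3/10
  d_1[D] = 0*1/10 + 1/2*1/10 + 1/2*1/2 + 0*3/10 = 3/10
d_1 = (A=3/10, B=1/10, C=3/10, D=3/10)
  d_2[A] = 3/10*1/10 + 1/10*2/5 + 3/10*1/5 + 3/10*1/2 = 7/25
  d_2[B] = 3/10*3/5 + 1/10*1/10 + 3/10*1/10 + 3/10*1/10 = 1/4
  d_2[C] = 3/10*1/5 + 1/10*2/5 + 3/10*1/5 + 3/10*1/10 = 19/100
  d_2[D] = 3/10*1/10 + 1/10*1/10 + 3/10*1/2 + 3/10*3/10 = 7/25
d_2 = (A=7/25, B=1/4, C=19/100, D=7/25)

Answer: 7/25 1/4 19/100 7/25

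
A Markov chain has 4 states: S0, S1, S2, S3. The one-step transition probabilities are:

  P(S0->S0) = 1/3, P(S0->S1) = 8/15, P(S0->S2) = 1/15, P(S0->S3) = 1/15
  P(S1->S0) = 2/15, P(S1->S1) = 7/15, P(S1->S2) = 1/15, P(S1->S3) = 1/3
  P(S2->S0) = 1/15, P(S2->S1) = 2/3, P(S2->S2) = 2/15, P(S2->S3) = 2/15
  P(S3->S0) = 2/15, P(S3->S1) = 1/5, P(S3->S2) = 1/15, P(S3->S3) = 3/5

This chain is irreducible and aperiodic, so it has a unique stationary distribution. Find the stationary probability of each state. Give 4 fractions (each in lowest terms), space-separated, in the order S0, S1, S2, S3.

The stationary distribution satisfies pi = pi * P, i.e.:
  pi_S0 = 1/3*pi_S0 + 2/15*pi_S1 + 1/15*pi_S2 + 2/15*pi_S3
  pi_S1 = 8/15*pi_S0 + 7/15*pi_S1 + 2/3*pi_S2 + 1/5*pi_S3
  pi_S2 = 1/15*pi_S0 + 1/15*pi_S1 + 2/15*pi_S2 + 1/15*pi_S3
  pi_S3 = 1/15*pi_S0 + 1/3*pi_S1 + 2/15*pi_S2 + 3/5*pi_S3
with normalization: pi_S0 + pi_S1 + pi_S2 + pi_S3 = 1.

Using the first 3 balance equations plus normalization, the linear system A*pi = b is:
  [-2/3, 2/15, 1/15, 2/15] . pi = 0
  [8/15, -8/15, 2/3, 1/5] . pi = 0
  [1/15, 1/15, -13/15, 1/15] . pi = 0
  [1, 1, 1, 1] . pi = 1

Solving yields:
  pi_S0 = 9/56
  pi_S1 = 241/616
  pi_S2 = 1/14
  pi_S3 = 29/77

Verification (pi * P):
  9/56*1/3 + 241/616*2/15 + 1/14*1/15 + 29/77*2/15 = 9/56 = pi_S0  (ok)
  9/56*8/15 + 241/616*7/15 + 1/14*2/3 + 29/77*1/5 = 241/616 = pi_S1  (ok)
  9/56*1/15 + 241/616*1/15 + 1/14*2/15 + 29/77*1/15 = 1/14 = pi_S2  (ok)
  9/56*1/15 + 241/616*1/3 + 1/14*2/15 + 29/77*3/5 = 29/77 = pi_S3  (ok)

Answer: 9/56 241/616 1/14 29/77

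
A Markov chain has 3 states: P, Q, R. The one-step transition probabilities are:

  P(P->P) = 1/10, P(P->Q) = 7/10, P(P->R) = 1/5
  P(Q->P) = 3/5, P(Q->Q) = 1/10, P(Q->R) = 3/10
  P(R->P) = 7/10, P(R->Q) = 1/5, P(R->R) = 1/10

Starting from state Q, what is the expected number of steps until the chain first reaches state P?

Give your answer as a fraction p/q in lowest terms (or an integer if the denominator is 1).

Answer: 8/5

Derivation:
Let h_i = expected steps to first reach P from state i.
Boundary: h_P = 0.
First-step equations for the other states:
  h_Q = 1 + 3/5*h_P + 1/10*h_Q + 3/10*h_R
  h_R = 1 + 7/10*h_P + 1/5*h_Q + 1/10*h_R

Substituting h_P = 0 and rearranging gives the linear system (I - Q) h = 1:
  [9/10, -3/10] . (h_Q, h_R) = 1
  [-1/5, 9/10] . (h_Q, h_R) = 1

Solving yields:
  h_Q = 8/5
  h_R = 22/15

Starting state is Q, so the expected hitting time is h_Q = 8/5.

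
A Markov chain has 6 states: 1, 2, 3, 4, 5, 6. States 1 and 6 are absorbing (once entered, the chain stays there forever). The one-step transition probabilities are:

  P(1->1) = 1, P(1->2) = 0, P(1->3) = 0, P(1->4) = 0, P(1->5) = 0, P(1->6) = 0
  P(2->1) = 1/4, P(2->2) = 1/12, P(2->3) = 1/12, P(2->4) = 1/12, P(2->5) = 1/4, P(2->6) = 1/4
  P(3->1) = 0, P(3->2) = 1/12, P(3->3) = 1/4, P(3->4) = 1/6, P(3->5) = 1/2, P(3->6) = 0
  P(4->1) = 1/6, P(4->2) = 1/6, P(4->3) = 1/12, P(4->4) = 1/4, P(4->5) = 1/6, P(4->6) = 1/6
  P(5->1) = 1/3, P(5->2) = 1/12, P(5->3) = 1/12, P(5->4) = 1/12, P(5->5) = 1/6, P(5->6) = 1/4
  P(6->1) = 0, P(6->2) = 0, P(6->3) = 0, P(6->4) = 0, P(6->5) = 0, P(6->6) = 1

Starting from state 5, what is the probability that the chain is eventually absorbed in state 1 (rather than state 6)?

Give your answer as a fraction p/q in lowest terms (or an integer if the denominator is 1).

Answer: 1315/2351

Derivation:
Let a_i = P(absorbed in 1 | start in state i).
Boundary conditions: a_1 = 1, a_6 = 0.
For each transient state i, a_i = sum_j P(i->j) * a_j:
  a_2 = 1/4*a_1 + 1/12*a_2 + 1/12*a_3 + 1/12*a_4 + 1/4*a_5 + 1/4*a_6
  a_3 = 0*a_1 + 1/12*a_2 + 1/4*a_3 + 1/6*a_4 + 1/2*a_5 + 0*a_6
  a_4 = 1/6*a_1 + 1/6*a_2 + 1/12*a_3 + 1/4*a_4 + 1/6*a_5 + 1/6*a_6
  a_5 = 1/3*a_1 + 1/12*a_2 + 1/12*a_3 + 1/12*a_4 + 1/6*a_5 + 1/4*a_6

Substituting a_1 = 1 and a_6 = 0, rearrange to (I - Q) a = r where r[i] = P(i -> 1):
  [11/12, -1/12, -1/12, -1/4] . (a_2, a_3, a_4, a_5) = 1/4
  [-1/12, 3/4, -1/6, -1/2] . (a_2, a_3, a_4, a_5) = 0
  [-1/6, -1/12, 3/4, -1/6] . (a_2, a_3, a_4, a_5) = 1/6
  [-1/12, -1/12, -1/12, 5/6] . (a_2, a_3, a_4, a_5) = 1/3

Solving yields:
  a_2 = 3686/7053
  a_3 = 3860/7053
  a_4 = 3692/7053
  a_5 = 1315/2351

Starting state is 5, so the absorption probability is a_5 = 1315/2351.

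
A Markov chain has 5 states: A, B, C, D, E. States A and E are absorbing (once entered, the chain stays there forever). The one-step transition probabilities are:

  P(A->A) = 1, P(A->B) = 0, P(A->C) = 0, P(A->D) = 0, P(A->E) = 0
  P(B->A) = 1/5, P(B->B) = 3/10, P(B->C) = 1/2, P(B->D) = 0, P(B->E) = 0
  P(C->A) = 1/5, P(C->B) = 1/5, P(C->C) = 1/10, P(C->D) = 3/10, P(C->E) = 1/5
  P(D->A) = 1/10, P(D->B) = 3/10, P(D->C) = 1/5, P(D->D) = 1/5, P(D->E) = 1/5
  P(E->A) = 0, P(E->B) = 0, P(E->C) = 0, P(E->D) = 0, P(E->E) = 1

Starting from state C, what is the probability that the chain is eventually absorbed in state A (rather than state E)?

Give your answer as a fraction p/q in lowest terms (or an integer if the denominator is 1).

Answer: 183/337

Derivation:
Let a_i = P(absorbed in A | start in state i).
Boundary conditions: a_A = 1, a_E = 0.
For each transient state i, a_i = sum_j P(i->j) * a_j:
  a_B = 1/5*a_A + 3/10*a_B + 1/2*a_C + 0*a_D + 0*a_E
  a_C = 1/5*a_A + 1/5*a_B + 1/10*a_C + 3/10*a_D + 1/5*a_E
  a_D = 1/10*a_A + 3/10*a_B + 1/5*a_C + 1/5*a_D + 1/5*a_E

Substituting a_A = 1 and a_E = 0, rearrange to (I - Q) a = r where r[i] = P(i -> A):
  [7/10, -1/2, 0] . (a_B, a_C, a_D) = 1/5
  [-1/5, 9/10, -3/10] . (a_B, a_C, a_D) = 1/5
  [-3/10, -1/5, 4/5] . (a_B, a_C, a_D) = 1/10

Solving yields:
  a_B = 227/337
  a_C = 183/337
  a_D = 173/337

Starting state is C, so the absorption probability is a_C = 183/337.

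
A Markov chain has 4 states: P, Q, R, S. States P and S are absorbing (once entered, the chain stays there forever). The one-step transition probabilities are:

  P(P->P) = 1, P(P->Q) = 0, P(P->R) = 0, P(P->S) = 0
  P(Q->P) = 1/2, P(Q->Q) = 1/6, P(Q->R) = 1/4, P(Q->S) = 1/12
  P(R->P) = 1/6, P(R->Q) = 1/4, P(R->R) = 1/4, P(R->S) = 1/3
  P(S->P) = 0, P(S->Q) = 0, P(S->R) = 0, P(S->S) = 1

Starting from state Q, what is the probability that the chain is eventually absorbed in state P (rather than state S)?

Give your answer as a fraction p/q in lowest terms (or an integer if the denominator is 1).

Answer: 20/27

Derivation:
Let a_i = P(absorbed in P | start in state i).
Boundary conditions: a_P = 1, a_S = 0.
For each transient state i, a_i = sum_j P(i->j) * a_j:
  a_Q = 1/2*a_P + 1/6*a_Q + 1/4*a_R + 1/12*a_S
  a_R = 1/6*a_P + 1/4*a_Q + 1/4*a_R + 1/3*a_S

Substituting a_P = 1 and a_S = 0, rearrange to (I - Q) a = r where r[i] = P(i -> P):
  [5/6, -1/4] . (a_Q, a_R) = 1/2
  [-1/4, 3/4] . (a_Q, a_R) = 1/6

Solving yields:
  a_Q = 20/27
  a_R = 38/81

Starting state is Q, so the absorption probability is a_Q = 20/27.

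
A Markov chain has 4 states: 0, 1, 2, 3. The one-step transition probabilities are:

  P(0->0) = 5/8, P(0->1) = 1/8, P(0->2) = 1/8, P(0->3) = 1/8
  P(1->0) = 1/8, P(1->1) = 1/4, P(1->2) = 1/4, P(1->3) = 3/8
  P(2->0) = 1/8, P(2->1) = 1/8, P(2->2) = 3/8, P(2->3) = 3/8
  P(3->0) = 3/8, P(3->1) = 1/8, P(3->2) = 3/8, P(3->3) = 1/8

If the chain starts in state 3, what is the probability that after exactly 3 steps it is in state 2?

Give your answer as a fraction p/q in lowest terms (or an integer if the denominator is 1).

Answer: 139/512

Derivation:
Computing P^3 by repeated multiplication:
P^1 =
  0: [5/8, 1/8, 1/8, 1/8]
  1: [1/8, 1/4, 1/4, 3/8]
  2: [1/8, 1/8, 3/8, 3/8]
  3: [3/8, 1/8, 3/8, 1/8]
P^2 =
  0: [15/32, 9/64, 13/64, 3/16]
  1: [9/32, 5/32, 5/16, 1/4]
  2: [9/32, 9/64, 21/64, 1/4]
  3: [11/32, 9/64, 17/64, 1/4]
P^3 =
  0: [13/32, 73/512, 123/512, 27/128]
  1: [21/64, 37/256, 73/256, 31/128]
  2: [21/64, 73/512, 147/512, 31/128]
  3: [23/64, 73/512, 139/512, 29/128]

(P^3)[3 -> 2] = 139/512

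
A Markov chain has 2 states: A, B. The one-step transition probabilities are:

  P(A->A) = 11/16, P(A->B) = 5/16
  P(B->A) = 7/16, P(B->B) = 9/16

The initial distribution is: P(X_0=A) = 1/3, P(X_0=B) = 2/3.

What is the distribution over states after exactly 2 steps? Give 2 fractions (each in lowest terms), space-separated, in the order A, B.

Answer: 109/192 83/192

Derivation:
Propagating the distribution step by step (d_{t+1} = d_t * P):
d_0 = (A=1/3, B=2/3)
  d_1[A] = 1/3*11/16 + 2/3*7/16 = 25/48
  d_1[B] = 1/3*5/16 + 2/3*9/16 = 23/48
d_1 = (A=25/48, B=23/48)
  d_2[A] = 25/48*11/16 + 23/48*7/16 = 109/192
  d_2[B] = 25/48*5/16 + 23/48*9/16 = 83/192
d_2 = (A=109/192, B=83/192)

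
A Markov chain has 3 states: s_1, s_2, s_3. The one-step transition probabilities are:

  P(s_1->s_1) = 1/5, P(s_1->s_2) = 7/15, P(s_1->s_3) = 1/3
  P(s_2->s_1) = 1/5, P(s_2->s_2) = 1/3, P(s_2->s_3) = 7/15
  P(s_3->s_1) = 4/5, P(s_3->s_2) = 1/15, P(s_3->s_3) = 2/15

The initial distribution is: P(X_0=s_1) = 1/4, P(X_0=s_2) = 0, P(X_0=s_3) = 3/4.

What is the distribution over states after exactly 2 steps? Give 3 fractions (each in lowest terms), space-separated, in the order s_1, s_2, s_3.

Answer: 31/100 167/450 287/900

Derivation:
Propagating the distribution step by step (d_{t+1} = d_t * P):
d_0 = (s_1=1/4, s_2=0, s_3=3/4)
  d_1[s_1] = 1/4*1/5 + 0*1/5 + 3/4*4/5 = 13/20
  d_1[s_2] = 1/4*7/15 + 0*1/3 + 3/4*1/15 = 1/6
  d_1[s_3] = 1/4*1/3 + 0*7/15 + 3/4*2/15 = 11/60
d_1 = (s_1=13/20, s_2=1/6, s_3=11/60)
  d_2[s_1] = 13/20*1/5 + 1/6*1/5 + 11/60*4/5 = 31/100
  d_2[s_2] = 13/20*7/15 + 1/6*1/3 + 11/60*1/15 = 167/450
  d_2[s_3] = 13/20*1/3 + 1/6*7/15 + 11/60*2/15 = 287/900
d_2 = (s_1=31/100, s_2=167/450, s_3=287/900)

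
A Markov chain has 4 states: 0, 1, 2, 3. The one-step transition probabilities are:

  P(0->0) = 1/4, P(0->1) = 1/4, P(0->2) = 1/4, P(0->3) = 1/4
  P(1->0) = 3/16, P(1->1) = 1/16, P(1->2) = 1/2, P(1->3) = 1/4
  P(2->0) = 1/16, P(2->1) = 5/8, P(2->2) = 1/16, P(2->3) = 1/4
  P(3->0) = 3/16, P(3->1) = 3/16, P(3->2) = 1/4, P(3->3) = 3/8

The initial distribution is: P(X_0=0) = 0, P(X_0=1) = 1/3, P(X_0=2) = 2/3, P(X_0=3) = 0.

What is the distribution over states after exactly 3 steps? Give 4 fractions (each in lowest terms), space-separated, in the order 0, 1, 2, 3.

Propagating the distribution step by step (d_{t+1} = d_t * P):
d_0 = (0=0, 1=1/3, 2=2/3, 3=0)
  d_1[0] = 0*1/4 + 1/3*3/16 + 2/3*1/16 + 0*3/16 = 5/48
  d_1[1] = 0*1/4 + 1/3*1/16 + 2/3*5/8 + 0*3/16 = 7/16
  d_1[2] = 0*1/4 + 1/3*1/2 + 2/3*1/16 + 0*1/4 = 5/24
  d_1[3] = 0*1/4 + 1/3*1/4 + 2/3*1/4 + 0*3/8 = 1/4
d_1 = (0=5/48, 1=7/16, 2=5/24, 3=1/4)
  d_2[0] = 5/48*1/4 + 7/16*3/16 + 5/24*1/16 + 1/4*3/16 = 43/256
  d_2[1] = 5/48*1/4 + 7/16*1/16 + 5/24*5/8 + 1/4*3/16 = 59/256
  d_2[2] = 5/48*1/4 + 7/16*1/2 + 5/24*1/16 + 1/4*1/4 = 41/128
  d_2[3] = 5/48*1/4 + 7/16*1/4 + 5/24*1/4 + 1/4*3/8 = 9/32
d_2 = (0=43/256, 1=59/256, 2=41/128, 3=9/32)
  d_3[0] = 43/256*1/4 + 59/256*3/16 + 41/128*1/16 + 9/32*3/16 = 647/4096
  d_3[1] = 43/256*1/4 + 59/256*1/16 + 41/128*5/8 + 9/32*3/16 = 1267/4096
  d_3[2] = 43/256*1/4 + 59/256*1/2 + 41/128*1/16 + 9/32*1/4 = 507/2048
  d_3[3] = 43/256*1/4 + 59/256*1/4 + 41/128*1/4 + 9/32*3/8 = 73/256
d_3 = (0=647/4096, 1=1267/4096, 2=507/2048, 3=73/256)

Answer: 647/4096 1267/4096 507/2048 73/256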